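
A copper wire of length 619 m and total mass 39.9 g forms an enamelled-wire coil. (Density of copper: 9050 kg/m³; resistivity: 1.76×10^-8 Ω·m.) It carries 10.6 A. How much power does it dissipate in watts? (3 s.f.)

A = m/(density·L) = 0.0399/(9050×619) = 7.1225e-09 m²
R = ρL/A = (1.76×10^-8)(619)/(7.1225e-09) = 1530 Ω
P = I²R = (10.6)² × 1530 = 1.72×10^5 W

1.72×10^5 W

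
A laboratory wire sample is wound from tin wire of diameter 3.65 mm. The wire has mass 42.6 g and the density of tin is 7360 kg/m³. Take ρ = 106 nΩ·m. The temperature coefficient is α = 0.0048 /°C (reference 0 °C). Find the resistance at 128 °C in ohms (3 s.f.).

0.00905 Ω

ρ = 106 nΩ·m = 1.06×10^-7 Ω·m
A = π(d/2)² = π(1.8250e-03 m)² = 1.0463e-05 m²
L = m/(density·A) = 0.0426/(7360×1.0463e-05) = 0.5532 m
R = ρL/A = (1.06×10^-7)(0.5532)/(1.0463e-05) = 0.005604 Ω
R(128 °C) = 0.005604 × (1 + 0.0048×128) = 0.00905 Ω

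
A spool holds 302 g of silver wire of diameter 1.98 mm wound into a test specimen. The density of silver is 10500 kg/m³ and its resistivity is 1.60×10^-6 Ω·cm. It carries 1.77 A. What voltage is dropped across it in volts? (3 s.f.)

0.0859 V

ρ = 1.60×10^-6 Ω·cm = 1.60×10^-8 Ω·m
A = π(d/2)² = π(9.9000e-04 m)² = 3.0791e-06 m²
L = m/(density·A) = 0.302/(10500×3.0791e-06) = 9.341 m
R = ρL/A = (1.60×10^-8)(9.341)/(3.0791e-06) = 0.04854 Ω
V = IR = 1.77 × 0.04854 = 0.0859 V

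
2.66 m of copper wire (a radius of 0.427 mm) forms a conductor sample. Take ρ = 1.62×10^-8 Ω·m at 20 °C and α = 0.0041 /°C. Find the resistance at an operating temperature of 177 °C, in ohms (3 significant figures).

A = πr² = π(4.2700e-04 m)² = 5.728e-07 m²
R₍20°C₎ = ρL/A = (1.62×10^-8)(2.66)/(5.728e-07) = 0.07523 Ω
R = R₀(1 + αΔT) = 0.07523(1 + 0.0041×157) = 0.124 Ω

0.124 Ω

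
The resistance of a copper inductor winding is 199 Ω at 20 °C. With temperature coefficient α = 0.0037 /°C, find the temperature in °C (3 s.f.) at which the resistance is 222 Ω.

R = R₀(1 + α(T − T₀)) ⇒ T = T₀ + (R/R₀ − 1)/α
T = 20 + (222/199 − 1)/0.0037 = 20 + (0.1156)/0.0037 = 51.2 °C

51.2 °C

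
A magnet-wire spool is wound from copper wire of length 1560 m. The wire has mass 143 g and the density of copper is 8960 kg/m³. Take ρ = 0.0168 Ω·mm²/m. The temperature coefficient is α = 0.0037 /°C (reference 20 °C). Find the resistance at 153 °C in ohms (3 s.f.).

3820 Ω

ρ = 0.0168 Ω·mm²/m = 1.68×10^-8 Ω·m
A = m/(density·L) = 0.143/(8960×1560) = 1.0231e-08 m²
R = ρL/A = (1.68×10^-8)(1560)/(1.0231e-08) = 2562 Ω
R(153 °C) = 2562 × (1 + 0.0037×133) = 3820 Ω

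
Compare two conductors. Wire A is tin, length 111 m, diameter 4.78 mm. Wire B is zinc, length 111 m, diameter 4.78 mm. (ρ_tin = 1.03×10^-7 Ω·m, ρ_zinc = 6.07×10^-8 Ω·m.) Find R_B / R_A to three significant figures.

R ∝ ρL/d², so R_B/R_A = (ρ_B/ρ_A)
= (6.07×10^-8/1.03×10^-7) = 0.589

0.589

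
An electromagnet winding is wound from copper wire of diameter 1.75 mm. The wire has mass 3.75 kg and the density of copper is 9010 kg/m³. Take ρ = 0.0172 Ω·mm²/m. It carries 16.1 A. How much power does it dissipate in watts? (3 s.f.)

321 W

ρ = 0.0172 Ω·mm²/m = 1.72×10^-8 Ω·m
A = π(d/2)² = π(8.7500e-04 m)² = 2.4053e-06 m²
L = m/(density·A) = 3.75/(9010×2.4053e-06) = 173 m
R = ρL/A = (1.72×10^-8)(173)/(2.4053e-06) = 1.237 Ω
P = I²R = (16.1)² × 1.237 = 321 W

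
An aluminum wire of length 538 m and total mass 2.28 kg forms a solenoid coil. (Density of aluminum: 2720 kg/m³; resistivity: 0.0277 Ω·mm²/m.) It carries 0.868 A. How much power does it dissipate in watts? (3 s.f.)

ρ = 0.0277 Ω·mm²/m = 2.77×10^-8 Ω·m
A = m/(density·L) = 2.28/(2720×538) = 1.5581e-06 m²
R = ρL/A = (2.77×10^-8)(538)/(1.5581e-06) = 9.565 Ω
P = I²R = (0.868)² × 9.565 = 7.21 W

7.21 W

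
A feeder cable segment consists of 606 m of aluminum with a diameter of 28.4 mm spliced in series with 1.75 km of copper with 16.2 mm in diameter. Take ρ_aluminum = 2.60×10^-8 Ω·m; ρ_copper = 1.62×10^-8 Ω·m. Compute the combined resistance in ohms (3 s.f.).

0.162 Ω

Segment 1: A = π(d/2)² = π(1.4200e-02 m)² = 6.335e-04 m²
R₁ = ρL/A = (2.60×10^-8)(606)/(6.335e-04) = 0.02487 Ω
Segment 2: A = π(d/2)² = π(8.1000e-03 m)² = 2.061e-04 m²
R₂ = (1.62×10^-8)(1750)/(2.061e-04) = 0.1375 Ω
R = R₁ + R₂ = 0.162 Ω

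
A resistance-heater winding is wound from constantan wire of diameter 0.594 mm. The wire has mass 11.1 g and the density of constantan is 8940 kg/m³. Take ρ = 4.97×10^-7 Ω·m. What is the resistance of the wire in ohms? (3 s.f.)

A = π(d/2)² = π(2.9700e-04 m)² = 2.7712e-07 m²
L = m/(density·A) = 0.0111/(8940×2.7712e-07) = 4.48 m
R = ρL/A = (4.97×10^-7)(4.48)/(2.7712e-07) = 8.04 Ω

8.04 Ω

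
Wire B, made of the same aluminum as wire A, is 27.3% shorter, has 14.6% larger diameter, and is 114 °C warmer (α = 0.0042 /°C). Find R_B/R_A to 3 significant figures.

R ∝ ρL/d² with ρ ∝ (1+αΔT), so R_B/R_A = (1 − 27.3/100) × (1 + 14.6/100)⁻² × (1 + 0.0042×114)
= 0.727 × 0.7614 × 1.479 = 0.819

0.819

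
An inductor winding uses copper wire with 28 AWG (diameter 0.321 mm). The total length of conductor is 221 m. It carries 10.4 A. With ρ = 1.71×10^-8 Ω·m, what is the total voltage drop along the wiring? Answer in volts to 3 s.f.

486 V

A = π(0.321/2 mm)² = π(1.6050e-04 m)² = 8.093e-08 m²
R = ρL/A = (1.71×10^-8)(221)/(8.093e-08) = 46.7 Ω
V = IR = 10.4 × 46.7 = 486 V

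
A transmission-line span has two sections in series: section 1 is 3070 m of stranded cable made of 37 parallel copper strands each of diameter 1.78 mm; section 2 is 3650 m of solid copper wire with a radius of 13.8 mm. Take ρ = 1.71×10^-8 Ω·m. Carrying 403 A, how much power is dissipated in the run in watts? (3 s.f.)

1.10×10^5 W

Section 1: A_strand = π(8.9000e-04)² = 2.488e-06 m²; R₁ = ρL/(N·A_s) = (1.71×10^-8)(3070)/(37×2.488e-06) = 0.5702 Ω
Section 2: A = πr² = π(1.3800e-02 m)² = 5.983e-04 m²
R₂ = (1.71×10^-8)(3650)/(5.983e-04) = 0.1043 Ω
R = R₁ + R₂ = 0.6745 Ω
P = I²R = (403)² × 0.6745 = 1.10×10^5 W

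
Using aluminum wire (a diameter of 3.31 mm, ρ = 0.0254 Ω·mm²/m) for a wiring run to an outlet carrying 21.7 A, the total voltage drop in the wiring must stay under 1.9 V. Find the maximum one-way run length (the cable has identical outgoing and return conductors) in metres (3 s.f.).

14.8 m

ρ = 0.0254 Ω·mm²/m = 2.54×10^-8 Ω·m
A = π(d/2)² = π(1.6550e-03 m)² = 8.605e-06 m²
L_max = V_max·A/(2·ρI) = (1.9)(8.605e-06)/(2×2.54×10^-8×21.7) = 14.8 m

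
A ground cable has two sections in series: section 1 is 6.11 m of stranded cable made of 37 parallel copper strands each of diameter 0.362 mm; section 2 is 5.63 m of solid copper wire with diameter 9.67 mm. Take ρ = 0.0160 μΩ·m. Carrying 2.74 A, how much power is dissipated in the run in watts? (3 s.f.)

0.202 W

ρ = 0.0160 μΩ·m = 1.60×10^-8 Ω·m
Section 1: A_strand = π(1.8100e-04)² = 1.029e-07 m²; R₁ = ρL/(N·A_s) = (1.60×10^-8)(6.11)/(37×1.029e-07) = 0.02567 Ω
Section 2: A = π(d/2)² = π(4.8350e-03 m)² = 7.344e-05 m²
R₂ = (1.60×10^-8)(5.63)/(7.344e-05) = 0.001227 Ω
R = R₁ + R₂ = 0.0269 Ω
P = I²R = (2.74)² × 0.0269 = 0.202 W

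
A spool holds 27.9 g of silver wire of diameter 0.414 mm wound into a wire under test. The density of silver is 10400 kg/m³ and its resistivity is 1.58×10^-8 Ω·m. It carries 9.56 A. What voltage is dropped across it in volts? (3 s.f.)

22.4 V

A = π(d/2)² = π(2.0700e-04 m)² = 1.3461e-07 m²
L = m/(density·A) = 0.0279/(10400×1.3461e-07) = 19.93 m
R = ρL/A = (1.58×10^-8)(19.93)/(1.3461e-07) = 2.339 Ω
V = IR = 9.56 × 2.339 = 22.4 V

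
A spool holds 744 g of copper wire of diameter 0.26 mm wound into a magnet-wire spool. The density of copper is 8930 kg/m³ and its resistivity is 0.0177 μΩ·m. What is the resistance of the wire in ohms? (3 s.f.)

523 Ω

ρ = 0.0177 μΩ·m = 1.77×10^-8 Ω·m
A = π(d/2)² = π(1.3000e-04 m)² = 5.3093e-08 m²
L = m/(density·A) = 0.744/(8930×5.3093e-08) = 1569 m
R = ρL/A = (1.77×10^-8)(1569)/(5.3093e-08) = 523 Ω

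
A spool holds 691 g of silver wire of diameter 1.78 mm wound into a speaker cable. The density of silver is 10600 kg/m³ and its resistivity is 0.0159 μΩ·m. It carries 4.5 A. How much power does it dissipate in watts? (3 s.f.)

ρ = 0.0159 μΩ·m = 1.59×10^-8 Ω·m
A = π(d/2)² = π(8.9000e-04 m)² = 2.4885e-06 m²
L = m/(density·A) = 0.691/(10600×2.4885e-06) = 26.2 m
R = ρL/A = (1.59×10^-8)(26.2)/(2.4885e-06) = 0.1674 Ω
P = I²R = (4.5)² × 0.1674 = 3.39 W

3.39 W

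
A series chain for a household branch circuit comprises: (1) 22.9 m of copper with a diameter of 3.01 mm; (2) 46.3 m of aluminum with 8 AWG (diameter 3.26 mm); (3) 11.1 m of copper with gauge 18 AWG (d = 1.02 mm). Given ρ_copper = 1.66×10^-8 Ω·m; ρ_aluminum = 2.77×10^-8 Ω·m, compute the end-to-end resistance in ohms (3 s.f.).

0.433 Ω

Seg 1: A = π(d/2)² = π(1.5050e-03 m)² = 7.116e-06 m²
R_1 = (1.66×10^-8)(22.9)/(7.116e-06) = 0.05342 Ω
Seg 2: A = π(3.26/2 mm)² = π(1.6300e-03 m)² = 8.347e-06 m²
R_2 = (2.77×10^-8)(46.3)/(8.347e-06) = 0.1537 Ω
Seg 3: A = π(1.02/2 mm)² = π(5.1000e-04 m)² = 8.171e-07 m²
R_3 = (1.66×10^-8)(11.1)/(8.171e-07) = 0.2255 Ω
R_total = R_1 + R_2 + R_3 = 0.433 Ω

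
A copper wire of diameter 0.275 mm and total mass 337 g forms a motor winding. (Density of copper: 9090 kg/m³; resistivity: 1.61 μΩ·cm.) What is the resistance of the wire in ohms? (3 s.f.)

169 Ω

ρ = 1.61 μΩ·cm = 1.61×10^-8 Ω·m
A = π(d/2)² = π(1.3750e-04 m)² = 5.9396e-08 m²
L = m/(density·A) = 0.337/(9090×5.9396e-08) = 624.2 m
R = ρL/A = (1.61×10^-8)(624.2)/(5.9396e-08) = 169 Ω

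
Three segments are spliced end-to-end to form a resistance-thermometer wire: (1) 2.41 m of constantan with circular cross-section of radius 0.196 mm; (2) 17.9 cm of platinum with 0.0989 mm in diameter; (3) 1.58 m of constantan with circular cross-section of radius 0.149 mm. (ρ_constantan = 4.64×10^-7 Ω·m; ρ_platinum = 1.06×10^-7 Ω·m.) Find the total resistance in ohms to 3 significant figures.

Seg 1: A = πr² = π(1.9600e-04 m)² = 1.207e-07 m²
R_1 = (4.64×10^-7)(2.41)/(1.207e-07) = 9.266 Ω
Seg 2: A = π(d/2)² = π(4.9450e-05 m)² = 7.682e-09 m²
R_2 = (1.06×10^-7)(0.179)/(7.682e-09) = 2.47 Ω
Seg 3: A = πr² = π(1.4900e-04 m)² = 6.975e-08 m²
R_3 = (4.64×10^-7)(1.58)/(6.975e-08) = 10.51 Ω
R_total = R_1 + R_2 + R_3 = 22.2 Ω

22.2 Ω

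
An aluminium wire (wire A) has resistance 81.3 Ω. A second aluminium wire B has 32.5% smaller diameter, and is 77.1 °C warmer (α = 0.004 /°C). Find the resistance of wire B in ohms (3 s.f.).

233 Ω

R ∝ ρL/d² with ρ ∝ (1+αΔT), so R_B/R_A = (1 − 32.5/100)⁻² × (1 + 0.004×77.1)
= 2.195 × 1.308 = 2.872
R_B = 2.872 × 81.3 = 233 Ω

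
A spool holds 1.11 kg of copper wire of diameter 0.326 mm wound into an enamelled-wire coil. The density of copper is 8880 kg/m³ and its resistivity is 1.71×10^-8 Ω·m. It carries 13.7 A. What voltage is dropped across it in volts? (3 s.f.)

4200 V

A = π(d/2)² = π(1.6300e-04 m)² = 8.3469e-08 m²
L = m/(density·A) = 1.11/(8880×8.3469e-08) = 1498 m
R = ρL/A = (1.71×10^-8)(1498)/(8.3469e-08) = 306.8 Ω
V = IR = 13.7 × 306.8 = 4200 V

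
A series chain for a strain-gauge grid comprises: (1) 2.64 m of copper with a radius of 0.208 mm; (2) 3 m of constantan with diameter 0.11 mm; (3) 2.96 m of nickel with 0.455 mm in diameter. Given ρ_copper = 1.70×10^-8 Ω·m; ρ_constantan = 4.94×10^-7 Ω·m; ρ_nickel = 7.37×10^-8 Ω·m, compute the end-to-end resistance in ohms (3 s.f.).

158 Ω

Seg 1: A = πr² = π(2.0800e-04 m)² = 1.359e-07 m²
R_1 = (1.70×10^-8)(2.64)/(1.359e-07) = 0.3302 Ω
Seg 2: A = π(d/2)² = π(5.5000e-05 m)² = 9.503e-09 m²
R_2 = (4.94×10^-7)(3)/(9.503e-09) = 155.9 Ω
Seg 3: A = π(d/2)² = π(2.2750e-04 m)² = 1.626e-07 m²
R_3 = (7.37×10^-8)(2.96)/(1.626e-07) = 1.342 Ω
R_total = R_1 + R_2 + R_3 = 158 Ω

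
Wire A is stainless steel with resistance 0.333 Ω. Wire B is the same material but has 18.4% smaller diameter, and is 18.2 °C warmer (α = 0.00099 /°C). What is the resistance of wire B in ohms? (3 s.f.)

0.509 Ω

R ∝ ρL/d² with ρ ∝ (1+αΔT), so R_B/R_A = (1 − 18.4/100)⁻² × (1 + 0.00099×18.2)
= 1.502 × 1.018 = 1.529
R_B = 1.529 × 0.333 = 0.509 Ω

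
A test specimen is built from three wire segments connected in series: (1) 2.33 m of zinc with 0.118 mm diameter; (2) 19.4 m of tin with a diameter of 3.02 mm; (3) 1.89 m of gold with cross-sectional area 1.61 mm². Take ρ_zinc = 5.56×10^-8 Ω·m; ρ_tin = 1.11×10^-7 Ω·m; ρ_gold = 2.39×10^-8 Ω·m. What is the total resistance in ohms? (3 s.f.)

12.2 Ω

Seg 1: A = π(d/2)² = π(5.9000e-05 m)² = 1.094e-08 m²
R_1 = (5.56×10^-8)(2.33)/(1.094e-08) = 11.85 Ω
Seg 2: A = π(d/2)² = π(1.5100e-03 m)² = 7.163e-06 m²
R_2 = (1.11×10^-7)(19.4)/(7.163e-06) = 0.3006 Ω
Seg 3: A = 1.61 mm² = 1.610e-06 m²
R_3 = (2.39×10^-8)(1.89)/(1.610e-06) = 0.02806 Ω
R_total = R_1 + R_2 + R_3 = 12.2 Ω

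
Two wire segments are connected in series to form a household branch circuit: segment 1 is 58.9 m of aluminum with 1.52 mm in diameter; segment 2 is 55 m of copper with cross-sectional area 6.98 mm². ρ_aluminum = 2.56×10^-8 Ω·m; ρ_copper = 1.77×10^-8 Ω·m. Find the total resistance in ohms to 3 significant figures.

Segment 1: A = π(d/2)² = π(7.6000e-04 m)² = 1.815e-06 m²
R₁ = ρL/A = (2.56×10^-8)(58.9)/(1.815e-06) = 0.831 Ω
Segment 2: A = 6.98 mm² = 6.980e-06 m²
R₂ = (1.77×10^-8)(55)/(6.980e-06) = 0.1395 Ω
R = R₁ + R₂ = 0.970 Ω

0.970 Ω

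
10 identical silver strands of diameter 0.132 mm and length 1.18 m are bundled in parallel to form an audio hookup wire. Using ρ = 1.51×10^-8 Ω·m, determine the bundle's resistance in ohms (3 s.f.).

0.130 Ω

A_strand = π(6.6000e-05 m)² = 1.368e-08 m²
R_strand = ρL/A = (1.51×10^-8)(1.18)/(1.368e-08) = 1.302 Ω
R_total = R_strand/N = 1.302/10 = 0.130 Ω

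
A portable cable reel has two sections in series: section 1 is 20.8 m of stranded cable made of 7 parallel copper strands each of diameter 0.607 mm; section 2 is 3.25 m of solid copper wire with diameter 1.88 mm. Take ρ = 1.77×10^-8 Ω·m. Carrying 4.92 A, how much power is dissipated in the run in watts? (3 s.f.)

Section 1: A_strand = π(3.0350e-04)² = 2.894e-07 m²; R₁ = ρL/(N·A_s) = (1.77×10^-8)(20.8)/(7×2.894e-07) = 0.1817 Ω
Section 2: A = π(d/2)² = π(9.4000e-04 m)² = 2.776e-06 m²
R₂ = (1.77×10^-8)(3.25)/(2.776e-06) = 0.02072 Ω
R = R₁ + R₂ = 0.2025 Ω
P = I²R = (4.92)² × 0.2025 = 4.90 W

4.90 W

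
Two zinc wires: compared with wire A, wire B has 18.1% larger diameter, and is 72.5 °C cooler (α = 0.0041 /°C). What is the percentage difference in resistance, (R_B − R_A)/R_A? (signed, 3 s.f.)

R ∝ ρL/d² with ρ ∝ (1+αΔT), so R_B/R_A = (1 + 18.1/100)⁻² × (1 − 0.0041×72.5)
= 0.717 × 0.7027 = 0.5039
(R_B − R_A)/R_A = 0.5039 − 1 = -49.6%

-49.6%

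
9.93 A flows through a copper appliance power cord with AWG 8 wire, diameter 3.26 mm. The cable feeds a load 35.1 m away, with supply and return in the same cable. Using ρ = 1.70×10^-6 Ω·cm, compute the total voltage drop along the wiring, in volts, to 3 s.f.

1.42 V

ρ = 1.70×10^-6 Ω·cm = 1.70×10^-8 Ω·m
A = π(3.26/2 mm)² = π(1.6300e-03 m)² = 8.347e-06 m²
Total conductor length (both ways) L = 2 × 35.1 = 70.2 m
R = ρL/A = (1.70×10^-8)(70.2)/(8.347e-06) = 0.143 Ω
V = IR = 9.93 × 0.143 = 1.42 V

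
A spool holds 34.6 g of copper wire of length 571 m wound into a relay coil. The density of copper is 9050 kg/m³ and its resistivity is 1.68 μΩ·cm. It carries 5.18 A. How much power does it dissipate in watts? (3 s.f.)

38400 W

ρ = 1.68 μΩ·cm = 1.68×10^-8 Ω·m
A = m/(density·L) = 0.0346/(9050×571) = 6.6956e-09 m²
R = ρL/A = (1.68×10^-8)(571)/(6.6956e-09) = 1433 Ω
P = I²R = (5.18)² × 1433 = 38400 W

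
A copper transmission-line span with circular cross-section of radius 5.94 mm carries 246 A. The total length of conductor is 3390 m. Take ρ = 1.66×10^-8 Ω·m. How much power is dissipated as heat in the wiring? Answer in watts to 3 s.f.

30700 W

A = πr² = π(5.9400e-03 m)² = 1.108e-04 m²
R = ρL/A = (1.66×10^-8)(3390)/(1.108e-04) = 0.5077 Ω
P = I²R = (246)² × 0.5077 = 30700 W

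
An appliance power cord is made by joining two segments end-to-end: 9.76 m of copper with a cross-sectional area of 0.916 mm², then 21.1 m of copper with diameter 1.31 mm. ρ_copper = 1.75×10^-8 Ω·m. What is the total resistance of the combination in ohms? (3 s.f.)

0.460 Ω

Segment 1: A = 0.916 mm² = 9.160e-07 m²
R₁ = ρL/A = (1.75×10^-8)(9.76)/(9.160e-07) = 0.1865 Ω
Segment 2: A = π(d/2)² = π(6.5500e-04 m)² = 1.348e-06 m²
R₂ = (1.75×10^-8)(21.1)/(1.348e-06) = 0.274 Ω
R = R₁ + R₂ = 0.460 Ω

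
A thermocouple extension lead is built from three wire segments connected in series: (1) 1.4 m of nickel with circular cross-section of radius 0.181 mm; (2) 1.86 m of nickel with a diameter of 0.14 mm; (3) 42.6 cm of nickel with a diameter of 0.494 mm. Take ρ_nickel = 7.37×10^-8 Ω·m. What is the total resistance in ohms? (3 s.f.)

Seg 1: A = πr² = π(1.8100e-04 m)² = 1.029e-07 m²
R_1 = (7.37×10^-8)(1.4)/(1.029e-07) = 1.003 Ω
Seg 2: A = π(d/2)² = π(7.0000e-05 m)² = 1.539e-08 m²
R_2 = (7.37×10^-8)(1.86)/(1.539e-08) = 8.905 Ω
Seg 3: A = π(d/2)² = π(2.4700e-04 m)² = 1.917e-07 m²
R_3 = (7.37×10^-8)(0.426)/(1.917e-07) = 0.1638 Ω
R_total = R_1 + R_2 + R_3 = 10.1 Ω

10.1 Ω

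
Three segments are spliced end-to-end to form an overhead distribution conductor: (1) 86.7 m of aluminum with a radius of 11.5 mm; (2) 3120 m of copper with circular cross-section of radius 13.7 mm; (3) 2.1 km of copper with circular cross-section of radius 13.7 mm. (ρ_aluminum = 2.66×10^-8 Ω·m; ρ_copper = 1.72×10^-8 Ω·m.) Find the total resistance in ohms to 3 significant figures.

Seg 1: A = πr² = π(1.1500e-02 m)² = 4.155e-04 m²
R_1 = (2.66×10^-8)(86.7)/(4.155e-04) = 0.005551 Ω
Seg 2: A = πr² = π(1.3700e-02 m)² = 5.896e-04 m²
R_2 = (1.72×10^-8)(3120)/(5.896e-04) = 0.09101 Ω
Seg 3: A = πr² = π(1.3700e-02 m)² = 5.896e-04 m²
R_3 = (1.72×10^-8)(2100)/(5.896e-04) = 0.06126 Ω
R_total = R_1 + R_2 + R_3 = 0.158 Ω

0.158 Ω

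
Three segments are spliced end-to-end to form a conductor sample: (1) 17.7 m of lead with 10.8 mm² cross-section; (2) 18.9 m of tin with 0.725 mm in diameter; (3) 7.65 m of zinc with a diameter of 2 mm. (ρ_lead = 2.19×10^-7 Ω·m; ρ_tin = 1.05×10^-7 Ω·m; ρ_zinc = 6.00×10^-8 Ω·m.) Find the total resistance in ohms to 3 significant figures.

Seg 1: A = 10.8 mm² = 1.080e-05 m²
R_1 = (2.19×10^-7)(17.7)/(1.080e-05) = 0.3589 Ω
Seg 2: A = π(d/2)² = π(3.6250e-04 m)² = 4.128e-07 m²
R_2 = (1.05×10^-7)(18.9)/(4.128e-07) = 4.807 Ω
Seg 3: A = π(d/2)² = π(1.0000e-03 m)² = 3.142e-06 m²
R_3 = (6.00×10^-8)(7.65)/(3.142e-06) = 0.1461 Ω
R_total = R_1 + R_2 + R_3 = 5.31 Ω

5.31 Ω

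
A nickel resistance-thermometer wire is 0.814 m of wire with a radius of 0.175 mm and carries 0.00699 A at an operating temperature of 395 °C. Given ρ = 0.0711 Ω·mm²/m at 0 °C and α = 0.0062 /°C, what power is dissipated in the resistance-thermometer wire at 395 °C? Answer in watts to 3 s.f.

ρ = 0.0711 Ω·mm²/m = 7.11×10^-8 Ω·m
A = πr² = π(1.7500e-04 m)² = 9.621e-08 m²
R₍0₎ = ρL/A = (7.11×10^-8)(0.814)/(9.621e-08) = 0.6015 Ω
R₍395₎ = R₍0₎(1 + αΔT) = 0.6015 × (1 + 0.0062×395) = 2.075 Ω
P = I²R = (0.00699)² × 2.075 = 1.01×10^-4 W

1.01×10^-4 W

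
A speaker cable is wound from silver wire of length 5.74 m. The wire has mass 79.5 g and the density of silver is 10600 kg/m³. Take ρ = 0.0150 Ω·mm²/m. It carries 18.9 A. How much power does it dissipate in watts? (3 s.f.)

ρ = 0.0150 Ω·mm²/m = 1.50×10^-8 Ω·m
A = m/(density·L) = 0.0795/(10600×5.74) = 1.3066e-06 m²
R = ρL/A = (1.50×10^-8)(5.74)/(1.3066e-06) = 0.0659 Ω
P = I²R = (18.9)² × 0.0659 = 23.5 W

23.5 W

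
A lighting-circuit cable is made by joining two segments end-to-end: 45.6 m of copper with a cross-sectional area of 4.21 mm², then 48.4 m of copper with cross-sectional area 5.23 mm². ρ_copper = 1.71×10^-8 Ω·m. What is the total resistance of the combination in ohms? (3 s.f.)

0.343 Ω

Segment 1: A = 4.21 mm² = 4.210e-06 m²
R₁ = ρL/A = (1.71×10^-8)(45.6)/(4.210e-06) = 0.1852 Ω
Segment 2: A = 5.23 mm² = 5.230e-06 m²
R₂ = (1.71×10^-8)(48.4)/(5.230e-06) = 0.1582 Ω
R = R₁ + R₂ = 0.343 Ω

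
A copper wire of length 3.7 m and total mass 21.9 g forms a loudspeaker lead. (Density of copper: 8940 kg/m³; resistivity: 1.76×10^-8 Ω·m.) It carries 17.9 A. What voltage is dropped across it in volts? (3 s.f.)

A = m/(density·L) = 0.0219/(8940×3.7) = 6.6207e-07 m²
R = ρL/A = (1.76×10^-8)(3.7)/(6.6207e-07) = 0.09836 Ω
V = IR = 17.9 × 0.09836 = 1.76 V

1.76 V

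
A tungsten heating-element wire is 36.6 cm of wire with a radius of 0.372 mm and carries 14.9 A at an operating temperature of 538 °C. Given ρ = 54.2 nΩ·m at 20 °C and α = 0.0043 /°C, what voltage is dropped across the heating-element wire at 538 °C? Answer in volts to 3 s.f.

ρ = 54.2 nΩ·m = 5.42×10^-8 Ω·m
A = πr² = π(3.7200e-04 m)² = 4.347e-07 m²
R₍20₎ = ρL/A = (5.42×10^-8)(0.366)/(4.347e-07) = 0.04563 Ω
R₍538₎ = R₍20₎(1 + αΔT) = 0.04563 × (1 + 0.0043×518) = 0.1473 Ω
V = IR = 14.9 × 0.1473 = 2.19 V

2.19 V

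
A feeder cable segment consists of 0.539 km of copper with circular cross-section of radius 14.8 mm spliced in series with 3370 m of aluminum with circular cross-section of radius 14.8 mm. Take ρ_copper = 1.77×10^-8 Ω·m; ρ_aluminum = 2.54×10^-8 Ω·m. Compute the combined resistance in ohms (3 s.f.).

Segment 1: A = πr² = π(1.4800e-02 m)² = 6.881e-04 m²
R₁ = ρL/A = (1.77×10^-8)(539)/(6.881e-04) = 0.01386 Ω
R₂ = (2.54×10^-8)(3370)/(6.881e-04) = 0.1244 Ω
R = R₁ + R₂ = 0.138 Ω

0.138 Ω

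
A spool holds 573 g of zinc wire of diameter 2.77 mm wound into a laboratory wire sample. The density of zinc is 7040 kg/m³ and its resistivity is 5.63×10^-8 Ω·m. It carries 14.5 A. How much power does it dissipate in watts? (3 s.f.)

26.5 W

A = π(d/2)² = π(1.3850e-03 m)² = 6.0263e-06 m²
L = m/(density·A) = 0.573/(7040×6.0263e-06) = 13.51 m
R = ρL/A = (5.63×10^-8)(13.51)/(6.0263e-06) = 0.1262 Ω
P = I²R = (14.5)² × 0.1262 = 26.5 W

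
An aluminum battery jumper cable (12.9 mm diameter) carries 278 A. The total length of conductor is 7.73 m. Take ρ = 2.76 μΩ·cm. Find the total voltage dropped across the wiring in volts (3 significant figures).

ρ = 2.76 μΩ·cm = 2.76×10^-8 Ω·m
A = π(d/2)² = π(6.4500e-03 m)² = 1.307e-04 m²
R = ρL/A = (2.76×10^-8)(7.73)/(1.307e-04) = 0.001632 Ω
V = IR = 278 × 0.001632 = 0.454 V

0.454 V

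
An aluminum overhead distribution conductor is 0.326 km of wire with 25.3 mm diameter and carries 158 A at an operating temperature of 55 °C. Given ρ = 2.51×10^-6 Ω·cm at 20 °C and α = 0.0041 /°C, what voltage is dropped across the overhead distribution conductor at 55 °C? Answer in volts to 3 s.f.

2.94 V

ρ = 2.51×10^-6 Ω·cm = 2.51×10^-8 Ω·m
A = π(d/2)² = π(1.2650e-02 m)² = 5.027e-04 m²
R₍20₎ = ρL/A = (2.51×10^-8)(326)/(5.027e-04) = 0.01628 Ω
R₍55₎ = R₍20₎(1 + αΔT) = 0.01628 × (1 + 0.0041×35) = 0.01861 Ω
V = IR = 158 × 0.01861 = 2.94 V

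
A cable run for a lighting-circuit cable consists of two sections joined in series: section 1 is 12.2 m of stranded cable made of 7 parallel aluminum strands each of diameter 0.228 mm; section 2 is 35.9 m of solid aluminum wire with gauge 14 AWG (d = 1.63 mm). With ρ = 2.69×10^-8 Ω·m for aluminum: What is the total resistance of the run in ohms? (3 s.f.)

1.61 Ω

Section 1: A_strand = π(1.1400e-04)² = 4.083e-08 m²; R₁ = ρL/(N·A_s) = (2.69×10^-8)(12.2)/(7×4.083e-08) = 1.148 Ω
Section 2: A = π(1.63/2 mm)² = π(8.1500e-04 m)² = 2.087e-06 m²
R₂ = (2.69×10^-8)(35.9)/(2.087e-06) = 0.4628 Ω
R = R₁ + R₂ = 1.61 Ω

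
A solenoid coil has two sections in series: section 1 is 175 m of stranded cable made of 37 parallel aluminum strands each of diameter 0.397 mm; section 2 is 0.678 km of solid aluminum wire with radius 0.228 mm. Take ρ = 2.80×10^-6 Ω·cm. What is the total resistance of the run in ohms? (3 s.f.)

117 Ω

ρ = 2.80×10^-6 Ω·cm = 2.80×10^-8 Ω·m
Section 1: A_strand = π(1.9850e-04)² = 1.238e-07 m²; R₁ = ρL/(N·A_s) = (2.80×10^-8)(175)/(37×1.238e-07) = 1.07 Ω
Section 2: A = πr² = π(2.2800e-04 m)² = 1.633e-07 m²
R₂ = (2.80×10^-8)(678)/(1.633e-07) = 116.2 Ω
R = R₁ + R₂ = 117 Ω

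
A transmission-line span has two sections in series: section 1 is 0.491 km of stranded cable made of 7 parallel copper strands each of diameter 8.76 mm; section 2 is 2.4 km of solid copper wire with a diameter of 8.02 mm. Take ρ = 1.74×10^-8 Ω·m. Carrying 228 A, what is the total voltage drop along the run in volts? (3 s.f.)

193 V

Section 1: A_strand = π(4.3800e-03)² = 6.027e-05 m²; R₁ = ρL/(N·A_s) = (1.74×10^-8)(491)/(7×6.027e-05) = 0.02025 Ω
Section 2: A = π(d/2)² = π(4.0100e-03 m)² = 5.052e-05 m²
R₂ = (1.74×10^-8)(2400)/(5.052e-05) = 0.8267 Ω
R = R₁ + R₂ = 0.8469 Ω
V = IR = 228 × 0.8469 = 193 V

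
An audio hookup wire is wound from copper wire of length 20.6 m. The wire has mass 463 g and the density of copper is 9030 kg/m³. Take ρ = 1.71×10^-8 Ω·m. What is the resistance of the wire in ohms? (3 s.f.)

A = m/(density·L) = 0.463/(9030×20.6) = 2.4890e-06 m²
R = ρL/A = (1.71×10^-8)(20.6)/(2.4890e-06) = 0.142 Ω

0.142 Ω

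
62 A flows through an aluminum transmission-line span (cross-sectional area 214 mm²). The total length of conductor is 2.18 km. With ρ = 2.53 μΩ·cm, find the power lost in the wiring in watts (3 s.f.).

ρ = 2.53 μΩ·cm = 2.53×10^-8 Ω·m
A = 214 mm² = 2.140e-04 m²
R = ρL/A = (2.53×10^-8)(2180)/(2.140e-04) = 0.2577 Ω
P = I²R = (62)² × 0.2577 = 991 W

991 W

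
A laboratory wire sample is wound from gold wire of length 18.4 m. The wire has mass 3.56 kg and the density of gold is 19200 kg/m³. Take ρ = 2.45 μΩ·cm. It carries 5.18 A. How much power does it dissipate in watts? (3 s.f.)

1.20 W

ρ = 2.45 μΩ·cm = 2.45×10^-8 Ω·m
A = m/(density·L) = 3.56/(19200×18.4) = 1.0077e-05 m²
R = ρL/A = (2.45×10^-8)(18.4)/(1.0077e-05) = 0.04474 Ω
P = I²R = (5.18)² × 0.04474 = 1.20 W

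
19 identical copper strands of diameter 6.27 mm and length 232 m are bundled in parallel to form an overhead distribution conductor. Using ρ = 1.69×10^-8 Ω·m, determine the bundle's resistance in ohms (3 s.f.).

A_strand = π(3.1350e-03 m)² = 3.088e-05 m²
R_strand = ρL/A = (1.69×10^-8)(232)/(3.088e-05) = 0.127 Ω
R_total = R_strand/N = 0.127/19 = 0.00668 Ω

0.00668 Ω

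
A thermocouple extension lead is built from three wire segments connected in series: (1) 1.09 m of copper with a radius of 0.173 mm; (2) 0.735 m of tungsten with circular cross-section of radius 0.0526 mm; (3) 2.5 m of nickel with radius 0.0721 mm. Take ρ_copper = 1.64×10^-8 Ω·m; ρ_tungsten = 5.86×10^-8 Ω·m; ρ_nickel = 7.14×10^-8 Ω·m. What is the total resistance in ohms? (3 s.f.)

16.1 Ω

Seg 1: A = πr² = π(1.7300e-04 m)² = 9.402e-08 m²
R_1 = (1.64×10^-8)(1.09)/(9.402e-08) = 0.1901 Ω
Seg 2: A = πr² = π(5.2600e-05 m)² = 8.692e-09 m²
R_2 = (5.86×10^-8)(0.735)/(8.692e-09) = 4.955 Ω
Seg 3: A = πr² = π(7.2100e-05 m)² = 1.633e-08 m²
R_3 = (7.14×10^-8)(2.5)/(1.633e-08) = 10.93 Ω
R_total = R_1 + R_2 + R_3 = 16.1 Ω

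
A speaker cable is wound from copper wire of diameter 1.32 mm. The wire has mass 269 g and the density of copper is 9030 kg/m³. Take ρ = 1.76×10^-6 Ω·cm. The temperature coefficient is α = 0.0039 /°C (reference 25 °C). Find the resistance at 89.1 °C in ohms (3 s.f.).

ρ = 1.76×10^-6 Ω·cm = 1.76×10^-8 Ω·m
A = π(d/2)² = π(6.6000e-04 m)² = 1.3685e-06 m²
L = m/(density·A) = 0.269/(9030×1.3685e-06) = 21.77 m
R = ρL/A = (1.76×10^-8)(21.77)/(1.3685e-06) = 0.28 Ω
R(89.1 °C) = 0.28 × (1 + 0.0039×64.1) = 0.350 Ω

0.350 Ω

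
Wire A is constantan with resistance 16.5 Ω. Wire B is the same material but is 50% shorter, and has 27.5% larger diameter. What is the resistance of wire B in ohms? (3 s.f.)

R ∝ L/d², so R_B/R_A = (1 − 50/100) × (1 + 27.5/100)⁻²
= 0.5 × 0.6151 = 0.3076
R_B = 0.3076 × 16.5 = 5.07 Ω

5.07 Ω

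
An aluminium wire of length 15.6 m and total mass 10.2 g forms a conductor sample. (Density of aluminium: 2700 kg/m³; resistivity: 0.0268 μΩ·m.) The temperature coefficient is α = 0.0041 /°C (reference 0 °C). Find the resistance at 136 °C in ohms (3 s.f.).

ρ = 0.0268 μΩ·m = 2.68×10^-8 Ω·m
A = m/(density·L) = 0.0102/(2700×15.6) = 2.4217e-07 m²
R = ρL/A = (2.68×10^-8)(15.6)/(2.4217e-07) = 1.726 Ω
R(136 °C) = 1.726 × (1 + 0.0041×136) = 2.69 Ω

2.69 Ω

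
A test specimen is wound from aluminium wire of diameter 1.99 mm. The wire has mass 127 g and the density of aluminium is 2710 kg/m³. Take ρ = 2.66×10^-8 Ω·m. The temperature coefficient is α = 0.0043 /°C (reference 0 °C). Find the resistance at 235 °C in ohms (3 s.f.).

0.259 Ω

A = π(d/2)² = π(9.9500e-04 m)² = 3.1103e-06 m²
L = m/(density·A) = 0.127/(2710×3.1103e-06) = 15.07 m
R = ρL/A = (2.66×10^-8)(15.07)/(3.1103e-06) = 0.1289 Ω
R(235 °C) = 0.1289 × (1 + 0.0043×235) = 0.259 Ω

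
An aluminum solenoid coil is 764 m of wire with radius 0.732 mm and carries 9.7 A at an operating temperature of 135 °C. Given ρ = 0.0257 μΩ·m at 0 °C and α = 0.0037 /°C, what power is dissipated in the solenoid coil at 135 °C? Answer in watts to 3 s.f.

ρ = 0.0257 μΩ·m = 2.57×10^-8 Ω·m
A = πr² = π(7.3200e-04 m)² = 1.683e-06 m²
R₍0₎ = ρL/A = (2.57×10^-8)(764)/(1.683e-06) = 11.66 Ω
R₍135₎ = R₍0₎(1 + αΔT) = 11.66 × (1 + 0.0037×135) = 17.49 Ω
P = I²R = (9.7)² × 17.49 = 1650 W

1650 W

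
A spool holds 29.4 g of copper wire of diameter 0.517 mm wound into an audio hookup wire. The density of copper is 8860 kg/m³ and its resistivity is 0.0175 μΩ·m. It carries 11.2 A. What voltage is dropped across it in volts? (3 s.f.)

ρ = 0.0175 μΩ·m = 1.75×10^-8 Ω·m
A = π(d/2)² = π(2.5850e-04 m)² = 2.0993e-07 m²
L = m/(density·A) = 0.0294/(8860×2.0993e-07) = 15.81 m
R = ρL/A = (1.75×10^-8)(15.81)/(2.0993e-07) = 1.318 Ω
V = IR = 11.2 × 1.318 = 14.8 V

14.8 V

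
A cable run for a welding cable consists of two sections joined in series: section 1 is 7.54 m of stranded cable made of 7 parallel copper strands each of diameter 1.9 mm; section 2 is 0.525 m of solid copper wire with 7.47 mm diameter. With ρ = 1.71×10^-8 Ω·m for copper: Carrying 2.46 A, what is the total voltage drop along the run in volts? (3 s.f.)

Section 1: A_strand = π(9.5000e-04)² = 2.835e-06 m²; R₁ = ρL/(N·A_s) = (1.71×10^-8)(7.54)/(7×2.835e-06) = 0.006496 Ω
Section 2: A = π(d/2)² = π(3.7350e-03 m)² = 4.383e-05 m²
R₂ = (1.71×10^-8)(0.525)/(4.383e-05) = 2.048×10^-4 Ω
R = R₁ + R₂ = 0.006701 Ω
V = IR = 2.46 × 0.006701 = 0.0165 V

0.0165 V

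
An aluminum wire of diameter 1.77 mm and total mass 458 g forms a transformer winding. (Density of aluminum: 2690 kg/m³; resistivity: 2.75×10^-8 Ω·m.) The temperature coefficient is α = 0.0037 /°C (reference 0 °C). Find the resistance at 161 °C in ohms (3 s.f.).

A = π(d/2)² = π(8.8500e-04 m)² = 2.4606e-06 m²
L = m/(density·A) = 0.458/(2690×2.4606e-06) = 69.2 m
R = ρL/A = (2.75×10^-8)(69.2)/(2.4606e-06) = 0.7733 Ω
R(161 °C) = 0.7733 × (1 + 0.0037×161) = 1.23 Ω

1.23 Ω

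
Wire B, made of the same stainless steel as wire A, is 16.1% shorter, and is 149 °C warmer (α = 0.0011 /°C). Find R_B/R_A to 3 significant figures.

R ∝ ρL/d² with ρ ∝ (1+αΔT), so R_B/R_A = (1 − 16.1/100) × (1 + 0.0011×149)
= 0.839 × 1.164 = 0.977

0.977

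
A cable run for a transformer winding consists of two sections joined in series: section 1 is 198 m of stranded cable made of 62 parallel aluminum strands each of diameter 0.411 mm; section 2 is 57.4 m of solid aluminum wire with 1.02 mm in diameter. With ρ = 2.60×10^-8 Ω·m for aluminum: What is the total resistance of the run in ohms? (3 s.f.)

2.45 Ω

Section 1: A_strand = π(2.0550e-04)² = 1.327e-07 m²; R₁ = ρL/(N·A_s) = (2.60×10^-8)(198)/(62×1.327e-07) = 0.6259 Ω
Section 2: A = π(d/2)² = π(5.1000e-04 m)² = 8.171e-07 m²
R₂ = (2.60×10^-8)(57.4)/(8.171e-07) = 1.826 Ω
R = R₁ + R₂ = 2.45 Ω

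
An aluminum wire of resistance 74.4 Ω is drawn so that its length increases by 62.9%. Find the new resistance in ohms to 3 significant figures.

197 Ω

k = 1 + 62.9/100 = 1.629; volume constant ⇒ A' = A/k, so R' = k²R.
R' = 2.654 × 74.4 = 197 Ω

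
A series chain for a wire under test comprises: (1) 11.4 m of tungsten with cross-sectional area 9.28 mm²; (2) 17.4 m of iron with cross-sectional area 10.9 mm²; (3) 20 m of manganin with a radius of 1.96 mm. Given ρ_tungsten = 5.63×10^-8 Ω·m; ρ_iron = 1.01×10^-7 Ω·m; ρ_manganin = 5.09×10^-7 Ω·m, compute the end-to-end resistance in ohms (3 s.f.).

Seg 1: A = 9.28 mm² = 9.280e-06 m²
R_1 = (5.63×10^-8)(11.4)/(9.280e-06) = 0.06916 Ω
Seg 2: A = 10.9 mm² = 1.090e-05 m²
R_2 = (1.01×10^-7)(17.4)/(1.090e-05) = 0.1612 Ω
Seg 3: A = πr² = π(1.9600e-03 m)² = 1.207e-05 m²
R_3 = (5.09×10^-7)(20)/(1.207e-05) = 0.8435 Ω
R_total = R_1 + R_2 + R_3 = 1.07 Ω

1.07 Ω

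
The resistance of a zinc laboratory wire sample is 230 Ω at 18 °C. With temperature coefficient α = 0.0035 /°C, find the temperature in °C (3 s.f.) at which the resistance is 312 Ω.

120 °C

R = R₀(1 + α(T − T₀)) ⇒ T = T₀ + (R/R₀ − 1)/α
T = 18 + (312/230 − 1)/0.0035 = 18 + (0.3565)/0.0035 = 120 °C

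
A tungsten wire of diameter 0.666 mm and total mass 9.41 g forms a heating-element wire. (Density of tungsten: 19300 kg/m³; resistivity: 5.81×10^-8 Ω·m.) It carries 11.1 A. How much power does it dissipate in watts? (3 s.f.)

28.8 W

A = π(d/2)² = π(3.3300e-04 m)² = 3.4837e-07 m²
L = m/(density·A) = 0.00941/(19300×3.4837e-07) = 1.4 m
R = ρL/A = (5.81×10^-8)(1.4)/(3.4837e-07) = 0.2334 Ω
P = I²R = (11.1)² × 0.2334 = 28.8 W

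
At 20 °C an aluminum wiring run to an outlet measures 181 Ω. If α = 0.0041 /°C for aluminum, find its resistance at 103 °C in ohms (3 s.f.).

243 Ω

ΔT = 103 − 20 = 83 °C
R = R₀(1 + αΔT) = 181 × (1 + 0.0041×83) = 181 × 1.34 = 243 Ω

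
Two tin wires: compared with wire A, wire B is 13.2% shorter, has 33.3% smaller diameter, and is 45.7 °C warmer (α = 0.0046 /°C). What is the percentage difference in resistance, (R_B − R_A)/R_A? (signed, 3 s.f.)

R ∝ ρL/d² with ρ ∝ (1+αΔT), so R_B/R_A = (1 − 13.2/100) × (1 − 33.3/100)⁻² × (1 + 0.0046×45.7)
= 0.868 × 2.248 × 1.21 = 2.361
(R_B − R_A)/R_A = 2.361 − 1 = 136%

136%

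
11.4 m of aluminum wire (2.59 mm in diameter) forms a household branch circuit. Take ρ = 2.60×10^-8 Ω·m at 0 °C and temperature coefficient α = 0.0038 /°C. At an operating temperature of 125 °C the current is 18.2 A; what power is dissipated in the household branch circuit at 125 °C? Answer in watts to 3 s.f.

27.5 W

A = π(d/2)² = π(1.2950e-03 m)² = 5.269e-06 m²
R₍0₎ = ρL/A = (2.60×10^-8)(11.4)/(5.269e-06) = 0.05626 Ω
R₍125₎ = R₍0₎(1 + αΔT) = 0.05626 × (1 + 0.0038×125) = 0.08298 Ω
P = I²R = (18.2)² × 0.08298 = 27.5 W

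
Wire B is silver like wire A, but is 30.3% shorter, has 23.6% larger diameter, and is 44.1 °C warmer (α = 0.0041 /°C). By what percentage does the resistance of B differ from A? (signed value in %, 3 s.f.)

R ∝ ρL/d² with ρ ∝ (1+αΔT), so R_B/R_A = (1 − 30.3/100) × (1 + 23.6/100)⁻² × (1 + 0.0041×44.1)
= 0.697 × 0.6546 × 1.181 = 0.5387
(R_B − R_A)/R_A = 0.5387 − 1 = -46.1%

-46.1%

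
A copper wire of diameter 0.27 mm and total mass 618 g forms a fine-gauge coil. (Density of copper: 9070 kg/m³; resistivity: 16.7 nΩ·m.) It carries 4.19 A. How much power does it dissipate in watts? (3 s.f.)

6090 W

ρ = 16.7 nΩ·m = 1.67×10^-8 Ω·m
A = π(d/2)² = π(1.3500e-04 m)² = 5.7256e-08 m²
L = m/(density·A) = 0.618/(9070×5.7256e-08) = 1190 m
R = ρL/A = (1.67×10^-8)(1190)/(5.7256e-08) = 347.1 Ω
P = I²R = (4.19)² × 347.1 = 6090 W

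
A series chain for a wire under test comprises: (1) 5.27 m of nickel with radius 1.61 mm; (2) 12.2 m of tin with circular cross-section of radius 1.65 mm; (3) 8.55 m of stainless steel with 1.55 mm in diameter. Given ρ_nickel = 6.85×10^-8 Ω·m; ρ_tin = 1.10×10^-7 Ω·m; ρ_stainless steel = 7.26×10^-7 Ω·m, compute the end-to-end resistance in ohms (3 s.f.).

Seg 1: A = πr² = π(1.6100e-03 m)² = 8.143e-06 m²
R_1 = (6.85×10^-8)(5.27)/(8.143e-06) = 0.04433 Ω
Seg 2: A = πr² = π(1.6500e-03 m)² = 8.553e-06 m²
R_2 = (1.10×10^-7)(12.2)/(8.553e-06) = 0.1569 Ω
Seg 3: A = π(d/2)² = π(7.7500e-04 m)² = 1.887e-06 m²
R_3 = (7.26×10^-7)(8.55)/(1.887e-06) = 3.29 Ω
R_total = R_1 + R_2 + R_3 = 3.49 Ω

3.49 Ω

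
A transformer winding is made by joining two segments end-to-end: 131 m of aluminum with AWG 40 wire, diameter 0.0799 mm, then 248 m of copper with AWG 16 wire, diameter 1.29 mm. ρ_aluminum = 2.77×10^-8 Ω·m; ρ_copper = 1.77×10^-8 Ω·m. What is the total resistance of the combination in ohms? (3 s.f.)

Segment 1: A = π(0.0799/2 mm)² = π(3.9950e-05 m)² = 5.014e-09 m²
R₁ = ρL/A = (2.77×10^-8)(131)/(5.014e-09) = 723.7 Ω
Segment 2: A = π(1.29/2 mm)² = π(6.4500e-04 m)² = 1.307e-06 m²
R₂ = (1.77×10^-8)(248)/(1.307e-06) = 3.359 Ω
R = R₁ + R₂ = 727 Ω

727 Ω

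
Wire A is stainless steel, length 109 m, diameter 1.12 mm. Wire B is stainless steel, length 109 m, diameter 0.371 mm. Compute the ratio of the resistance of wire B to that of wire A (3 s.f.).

R ∝ ρL/d², so R_B/R_A = (d_A/d_B)²
= (1.12/0.371)² = 9.11

9.11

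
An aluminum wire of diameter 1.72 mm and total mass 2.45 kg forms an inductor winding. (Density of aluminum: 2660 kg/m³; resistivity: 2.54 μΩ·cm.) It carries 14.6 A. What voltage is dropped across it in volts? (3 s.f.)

ρ = 2.54 μΩ·cm = 2.54×10^-8 Ω·m
A = π(d/2)² = π(8.6000e-04 m)² = 2.3235e-06 m²
L = m/(density·A) = 2.45/(2660×2.3235e-06) = 396.4 m
R = ρL/A = (2.54×10^-8)(396.4)/(2.3235e-06) = 4.333 Ω
V = IR = 14.6 × 4.333 = 63.3 V

63.3 V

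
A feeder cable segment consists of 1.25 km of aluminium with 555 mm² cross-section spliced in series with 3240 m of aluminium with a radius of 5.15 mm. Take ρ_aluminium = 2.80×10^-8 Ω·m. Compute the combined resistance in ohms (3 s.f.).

1.15 Ω

Segment 1: A = 555 mm² = 5.550e-04 m²
R₁ = ρL/A = (2.80×10^-8)(1250)/(5.550e-04) = 0.06306 Ω
Segment 2: A = πr² = π(5.1500e-03 m)² = 8.332e-05 m²
R₂ = (2.80×10^-8)(3240)/(8.332e-05) = 1.089 Ω
R = R₁ + R₂ = 1.15 Ω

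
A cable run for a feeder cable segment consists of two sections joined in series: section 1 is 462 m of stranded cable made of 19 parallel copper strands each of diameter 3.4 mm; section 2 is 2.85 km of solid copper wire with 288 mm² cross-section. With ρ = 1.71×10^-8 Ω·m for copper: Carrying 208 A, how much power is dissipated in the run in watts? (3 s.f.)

9300 W

Section 1: A_strand = π(1.7000e-03)² = 9.079e-06 m²; R₁ = ρL/(N·A_s) = (1.71×10^-8)(462)/(19×9.079e-06) = 0.0458 Ω
Section 2: A = 288 mm² = 2.880e-04 m²
R₂ = (1.71×10^-8)(2850)/(2.880e-04) = 0.1692 Ω
R = R₁ + R₂ = 0.215 Ω
P = I²R = (208)² × 0.215 = 9300 W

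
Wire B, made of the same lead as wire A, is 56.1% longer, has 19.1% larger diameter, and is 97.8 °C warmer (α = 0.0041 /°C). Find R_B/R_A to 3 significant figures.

1.54

R ∝ ρL/d² with ρ ∝ (1+αΔT), so R_B/R_A = (1 + 56.1/100) × (1 + 19.1/100)⁻² × (1 + 0.0041×97.8)
= 1.561 × 0.705 × 1.401 = 1.54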